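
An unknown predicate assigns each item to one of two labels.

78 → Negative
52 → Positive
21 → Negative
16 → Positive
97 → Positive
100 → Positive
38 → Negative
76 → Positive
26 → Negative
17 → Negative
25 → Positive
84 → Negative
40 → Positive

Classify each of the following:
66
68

The pattern is that an item is 'Positive' exactly when: ≡ 1 (mod 3).
Negative: 66, since 66 mod 3 = 0. Negative: 68, since 68 mod 3 = 2.

Negative, Negative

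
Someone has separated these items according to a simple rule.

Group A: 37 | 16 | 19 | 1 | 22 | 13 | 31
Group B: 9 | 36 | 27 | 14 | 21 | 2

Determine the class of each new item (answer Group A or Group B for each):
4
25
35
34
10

Group A, Group A, Group B, Group A, Group A

Rule: ≡ 1 (mod 3). This holds for each 'Group A' example and fails for each 'Group B' one.
4 — 4 mod 3 = 1, hence Group A.
25 — 25 mod 3 = 1, hence Group A.
35 — 35 mod 3 = 2, hence Group B.
34 — 34 mod 3 = 1, hence Group A.
10 — 10 mod 3 = 1, hence Group A.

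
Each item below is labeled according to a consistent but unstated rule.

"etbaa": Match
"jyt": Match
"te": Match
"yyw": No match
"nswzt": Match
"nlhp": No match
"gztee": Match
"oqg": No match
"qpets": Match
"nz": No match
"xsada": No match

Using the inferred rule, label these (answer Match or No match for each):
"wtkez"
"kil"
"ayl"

Match, No match, No match

The pattern is that an item is 'Match' exactly when: contains 't'.
"wtkez": Match (has 't'). "kil": No match (no 't'). "ayl": No match (no 't').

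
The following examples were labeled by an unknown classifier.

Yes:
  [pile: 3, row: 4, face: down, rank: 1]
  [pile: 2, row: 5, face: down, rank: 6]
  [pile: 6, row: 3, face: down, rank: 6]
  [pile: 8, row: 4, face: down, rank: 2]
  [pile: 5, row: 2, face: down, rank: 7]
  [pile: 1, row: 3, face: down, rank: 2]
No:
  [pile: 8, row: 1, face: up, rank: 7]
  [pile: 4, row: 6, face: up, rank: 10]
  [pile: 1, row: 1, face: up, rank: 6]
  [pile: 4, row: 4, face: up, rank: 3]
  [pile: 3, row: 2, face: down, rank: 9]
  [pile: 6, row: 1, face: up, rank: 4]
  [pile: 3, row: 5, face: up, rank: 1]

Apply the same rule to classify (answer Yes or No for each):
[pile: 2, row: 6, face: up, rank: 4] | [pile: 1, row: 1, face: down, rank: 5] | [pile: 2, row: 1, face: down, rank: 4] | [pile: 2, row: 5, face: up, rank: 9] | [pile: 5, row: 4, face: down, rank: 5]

Every 'Yes' example satisfies: face is down AND rank ≤ 7. None of the 'No' examples do.

No, Yes, Yes, No, Yes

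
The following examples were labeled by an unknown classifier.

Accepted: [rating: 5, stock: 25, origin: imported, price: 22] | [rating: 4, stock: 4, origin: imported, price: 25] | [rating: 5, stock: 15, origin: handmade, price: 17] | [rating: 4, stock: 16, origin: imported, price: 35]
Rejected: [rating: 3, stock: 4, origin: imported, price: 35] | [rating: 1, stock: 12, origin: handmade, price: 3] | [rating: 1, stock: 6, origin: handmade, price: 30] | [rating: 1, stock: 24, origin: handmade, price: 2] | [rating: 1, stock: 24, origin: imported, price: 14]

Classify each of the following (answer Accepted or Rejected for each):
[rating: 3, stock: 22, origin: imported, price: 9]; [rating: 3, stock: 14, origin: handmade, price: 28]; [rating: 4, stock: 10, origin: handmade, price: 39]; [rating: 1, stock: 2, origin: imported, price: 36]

Rejected, Rejected, Accepted, Rejected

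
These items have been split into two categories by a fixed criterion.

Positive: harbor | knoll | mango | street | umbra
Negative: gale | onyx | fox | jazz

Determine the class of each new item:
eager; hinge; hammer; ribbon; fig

Every 'Positive' example satisfies: length ≥ 5. None of the 'Negative' examples do.
eager: Positive (length 5). hinge: Positive (length 5). hammer: Positive (length 6). ribbon: Positive (length 6). fig: Negative (length 3).

Positive, Positive, Positive, Positive, Negative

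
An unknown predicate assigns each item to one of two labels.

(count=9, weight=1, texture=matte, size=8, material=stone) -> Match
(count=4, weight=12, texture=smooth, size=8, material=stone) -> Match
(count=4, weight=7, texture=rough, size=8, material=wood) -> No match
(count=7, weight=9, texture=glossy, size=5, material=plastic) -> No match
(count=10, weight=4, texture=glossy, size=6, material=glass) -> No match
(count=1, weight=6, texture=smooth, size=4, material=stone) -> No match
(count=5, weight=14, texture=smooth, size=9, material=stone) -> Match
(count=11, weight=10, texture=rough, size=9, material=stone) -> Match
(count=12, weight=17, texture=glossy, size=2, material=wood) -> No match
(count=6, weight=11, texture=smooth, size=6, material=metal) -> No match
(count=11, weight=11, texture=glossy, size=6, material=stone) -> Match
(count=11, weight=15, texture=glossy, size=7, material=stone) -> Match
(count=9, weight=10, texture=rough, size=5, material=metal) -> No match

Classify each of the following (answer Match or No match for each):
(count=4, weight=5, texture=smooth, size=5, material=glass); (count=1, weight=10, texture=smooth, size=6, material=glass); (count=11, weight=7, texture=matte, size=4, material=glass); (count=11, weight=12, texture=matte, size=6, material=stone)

No match, No match, No match, Match

All 'Match' examples share one property — material is stone AND size ≥ 5 — and every 'No match' example lacks it.
(count=4, weight=5, texture=smooth, size=5, material=glass) — material is glass, size = 5, hence No match.
(count=1, weight=10, texture=smooth, size=6, material=glass) — material is glass, size = 6, hence No match.
(count=11, weight=7, texture=matte, size=4, material=glass) — material is glass, size = 4, hence No match.
(count=11, weight=12, texture=matte, size=6, material=stone) — material is stone, size = 6, hence Match.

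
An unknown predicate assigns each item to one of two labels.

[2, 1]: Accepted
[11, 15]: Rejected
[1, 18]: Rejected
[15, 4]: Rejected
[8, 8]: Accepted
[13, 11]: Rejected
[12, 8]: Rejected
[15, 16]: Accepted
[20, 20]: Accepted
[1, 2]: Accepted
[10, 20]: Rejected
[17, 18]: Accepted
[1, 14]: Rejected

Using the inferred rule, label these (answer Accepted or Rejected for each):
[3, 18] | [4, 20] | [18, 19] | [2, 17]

A rule that fits every label: |first − second| ≤ 1 — true of each 'Accepted' example, false of each 'Rejected' one.
[3, 18] — |3−18| = 15, hence Rejected. [4, 20] — |4−20| = 16, hence Rejected. [18, 19] — |18−19| = 1, hence Accepted. [2, 17] — |2−17| = 15, hence Rejected.

Rejected, Rejected, Accepted, Rejected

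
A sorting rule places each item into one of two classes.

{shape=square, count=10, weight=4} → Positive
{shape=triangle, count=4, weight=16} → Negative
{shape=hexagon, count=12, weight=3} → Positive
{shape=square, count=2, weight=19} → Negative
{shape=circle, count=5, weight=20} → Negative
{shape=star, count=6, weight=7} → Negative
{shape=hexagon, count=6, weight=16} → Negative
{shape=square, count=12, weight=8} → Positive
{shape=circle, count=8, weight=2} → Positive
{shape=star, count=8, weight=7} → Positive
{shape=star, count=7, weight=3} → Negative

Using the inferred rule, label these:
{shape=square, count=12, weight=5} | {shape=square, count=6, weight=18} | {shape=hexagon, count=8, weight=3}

A rule that fits every label: count ≥ 8 — true of each 'Positive' example, false of each 'Negative' one.
{shape=square, count=12, weight=5} — count = 12, hence Positive.
{shape=square, count=6, weight=18} — count = 6, hence Negative.
{shape=hexagon, count=8, weight=3} — count = 8, hence Positive.

Positive, Negative, Positive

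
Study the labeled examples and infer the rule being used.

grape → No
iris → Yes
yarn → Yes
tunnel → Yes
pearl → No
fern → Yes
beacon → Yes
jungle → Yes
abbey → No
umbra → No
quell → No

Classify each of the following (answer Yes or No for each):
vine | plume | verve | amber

Yes, No, No, No

'Yes' ⟺ even length.
vine: length 4 — matches, so Yes. plume: length 5 — lacks this property, so No. verve: length 5 — lacks this property, so No. amber: length 5 — lacks this property, so No.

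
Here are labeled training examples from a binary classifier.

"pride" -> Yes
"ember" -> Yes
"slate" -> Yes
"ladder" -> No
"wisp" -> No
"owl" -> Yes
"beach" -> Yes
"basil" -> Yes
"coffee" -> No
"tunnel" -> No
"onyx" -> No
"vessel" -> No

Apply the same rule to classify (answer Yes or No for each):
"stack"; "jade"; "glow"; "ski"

Yes, No, No, Yes

Comparing the two groups points to one rule — odd length.
"stack" — length 5, hence Yes.
"jade" — length 4, hence No.
"glow" — length 4, hence No.
"ski" — length 3, hence Yes.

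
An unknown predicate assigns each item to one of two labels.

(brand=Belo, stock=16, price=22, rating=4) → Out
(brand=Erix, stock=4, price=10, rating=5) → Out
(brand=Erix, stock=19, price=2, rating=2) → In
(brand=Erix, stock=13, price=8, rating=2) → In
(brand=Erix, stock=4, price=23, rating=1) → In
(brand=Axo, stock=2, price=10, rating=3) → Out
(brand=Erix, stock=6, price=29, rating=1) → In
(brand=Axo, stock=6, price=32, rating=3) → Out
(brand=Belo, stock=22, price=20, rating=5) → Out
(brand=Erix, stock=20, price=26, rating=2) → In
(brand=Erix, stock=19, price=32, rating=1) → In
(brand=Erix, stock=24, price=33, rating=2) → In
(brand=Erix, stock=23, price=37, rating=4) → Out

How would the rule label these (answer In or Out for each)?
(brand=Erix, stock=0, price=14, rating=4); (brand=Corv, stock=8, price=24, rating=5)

Every 'In' example satisfies: rating ≤ 2. None of the 'Out' examples do.
(brand=Erix, stock=0, price=14, rating=4) → rating = 4 → Out. (brand=Corv, stock=8, price=24, rating=5) → rating = 5 → Out.

Out, Out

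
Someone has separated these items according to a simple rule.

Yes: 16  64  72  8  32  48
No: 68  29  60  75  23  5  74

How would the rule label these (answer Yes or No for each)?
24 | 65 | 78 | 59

The rule appears to be: multiple of 8.
Yes: 24, since 24 = 8·3. No: 65, since 65 = 8·8 + 1. No: 78, since 78 = 8·9 + 6. No: 59, since 59 = 8·7 + 3.

Yes, No, No, No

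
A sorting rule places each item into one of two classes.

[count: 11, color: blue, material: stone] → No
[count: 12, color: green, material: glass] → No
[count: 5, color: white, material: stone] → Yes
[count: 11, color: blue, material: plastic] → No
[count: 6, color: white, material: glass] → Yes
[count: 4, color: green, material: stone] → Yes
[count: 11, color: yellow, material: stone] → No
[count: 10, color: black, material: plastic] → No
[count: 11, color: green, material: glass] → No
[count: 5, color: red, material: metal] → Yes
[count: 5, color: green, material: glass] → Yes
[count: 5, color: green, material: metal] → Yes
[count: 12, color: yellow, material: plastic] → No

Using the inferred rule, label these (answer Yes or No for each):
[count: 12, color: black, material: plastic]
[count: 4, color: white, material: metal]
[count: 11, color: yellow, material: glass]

The rule appears to be: count ≤ 6.
[count: 12, color: black, material: plastic]: No (count = 12).
[count: 4, color: white, material: metal]: Yes (count = 4).
[count: 11, color: yellow, material: glass]: No (count = 11).

No, Yes, No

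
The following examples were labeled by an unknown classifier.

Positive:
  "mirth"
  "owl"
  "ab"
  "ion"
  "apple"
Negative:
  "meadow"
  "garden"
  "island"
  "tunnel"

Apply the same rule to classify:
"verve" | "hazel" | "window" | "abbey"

Positive, Positive, Negative, Positive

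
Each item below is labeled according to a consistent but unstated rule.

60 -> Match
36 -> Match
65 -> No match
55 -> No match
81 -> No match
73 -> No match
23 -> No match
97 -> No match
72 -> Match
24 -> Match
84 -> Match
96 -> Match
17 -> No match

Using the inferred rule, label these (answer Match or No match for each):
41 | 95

The rule appears to be: even.
41 → 41 is odd → No match. 95 → 95 is odd → No match.

No match, No match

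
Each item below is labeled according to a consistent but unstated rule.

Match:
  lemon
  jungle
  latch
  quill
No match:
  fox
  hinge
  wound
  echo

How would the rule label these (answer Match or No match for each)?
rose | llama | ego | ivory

No match, Match, No match, No match

All 'Match' examples share one property — contains 'l' — and every 'No match' example lacks it.
rose — no 'l', hence No match. llama — has 'l', hence Match. ego — no 'l', hence No match. ivory — no 'l', hence No match.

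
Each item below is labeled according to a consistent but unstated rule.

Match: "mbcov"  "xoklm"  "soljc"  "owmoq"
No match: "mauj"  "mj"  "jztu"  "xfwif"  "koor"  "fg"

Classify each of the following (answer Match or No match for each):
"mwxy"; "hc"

No match, No match

The distinguishing property — odd length AND contains 'o' — holds for all the 'Match' cases and none of the 'No match' cases.
"mwxy": No match (length 4, no 'o'). "hc": No match (length 2, no 'o').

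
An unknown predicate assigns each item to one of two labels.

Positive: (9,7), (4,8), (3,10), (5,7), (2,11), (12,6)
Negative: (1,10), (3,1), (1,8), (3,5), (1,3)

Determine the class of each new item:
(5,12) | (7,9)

A rule that fits every label: sum ≥ 12 — true of each 'Positive' example, false of each 'Negative' one.

Positive, Positive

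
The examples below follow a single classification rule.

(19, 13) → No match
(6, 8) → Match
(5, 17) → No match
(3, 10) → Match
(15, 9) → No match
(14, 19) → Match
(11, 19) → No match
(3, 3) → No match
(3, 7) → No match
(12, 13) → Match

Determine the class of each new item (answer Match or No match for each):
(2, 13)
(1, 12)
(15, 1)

The pattern is that an item is 'Match' exactly when: product is even.
(2, 13) — 2·13 = 26, hence Match. (1, 12) — 1·12 = 12, hence Match. (15, 1) — 15·1 = 15, hence No match.

Match, Match, No match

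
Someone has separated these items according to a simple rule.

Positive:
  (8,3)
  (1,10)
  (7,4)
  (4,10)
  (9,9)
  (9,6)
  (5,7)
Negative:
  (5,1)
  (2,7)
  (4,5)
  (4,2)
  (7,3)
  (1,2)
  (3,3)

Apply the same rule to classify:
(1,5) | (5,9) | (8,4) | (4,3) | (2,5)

Every 'Positive' example satisfies: sum ≥ 11. None of the 'Negative' examples do.

Negative, Positive, Positive, Negative, Negative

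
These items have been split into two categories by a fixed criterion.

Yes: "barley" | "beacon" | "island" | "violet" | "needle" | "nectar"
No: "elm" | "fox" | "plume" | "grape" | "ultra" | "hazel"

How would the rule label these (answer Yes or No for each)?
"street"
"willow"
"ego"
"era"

The classifier is using: even length.
"street": length 6 — satisfies this, so Yes. "willow": length 6 — satisfies this, so Yes. "ego": length 3 — fails this test, so No. "era": length 3 — fails this test, so No.

Yes, Yes, No, No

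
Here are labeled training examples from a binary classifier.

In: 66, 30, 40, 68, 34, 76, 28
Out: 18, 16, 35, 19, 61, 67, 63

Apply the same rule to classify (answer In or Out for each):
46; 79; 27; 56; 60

In, Out, Out, In, In

The distinguishing property — even AND at least 19 — holds for all the 'In' cases and none of the 'Out' cases.
46: In (46 is even, 46 ≥ 19). 79: Out (79 is odd, 79 ≥ 19). 27: Out (27 is odd, 27 ≥ 19). 56: In (56 is even, 56 ≥ 19). 60: In (60 is even, 60 ≥ 19).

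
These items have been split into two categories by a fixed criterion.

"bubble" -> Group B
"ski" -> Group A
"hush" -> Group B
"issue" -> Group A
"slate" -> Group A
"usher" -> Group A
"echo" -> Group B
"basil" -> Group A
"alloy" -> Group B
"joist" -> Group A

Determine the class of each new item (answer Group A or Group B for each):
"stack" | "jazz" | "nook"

A rule that fits every label: odd length AND contains 's' — true of each 'Group A' example, false of each 'Group B' one.
"stack": Group A (length 5, has 's'). "jazz": Group B (length 4, no 's'). "nook": Group B (length 4, no 's').

Group A, Group B, Group B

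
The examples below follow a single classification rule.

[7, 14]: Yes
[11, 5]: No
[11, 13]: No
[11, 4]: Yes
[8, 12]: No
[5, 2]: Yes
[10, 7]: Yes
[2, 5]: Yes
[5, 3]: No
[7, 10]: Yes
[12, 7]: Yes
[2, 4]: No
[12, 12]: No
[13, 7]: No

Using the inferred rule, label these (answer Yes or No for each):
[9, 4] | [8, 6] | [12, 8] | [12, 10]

Every 'Yes' example satisfies: sum is odd. None of the 'No' examples do.
Yes: [9, 4], since 9+4 = 13. No: [8, 6], since 8+6 = 14. No: [12, 8], since 12+8 = 20. No: [12, 10], since 12+10 = 22.

Yes, No, No, No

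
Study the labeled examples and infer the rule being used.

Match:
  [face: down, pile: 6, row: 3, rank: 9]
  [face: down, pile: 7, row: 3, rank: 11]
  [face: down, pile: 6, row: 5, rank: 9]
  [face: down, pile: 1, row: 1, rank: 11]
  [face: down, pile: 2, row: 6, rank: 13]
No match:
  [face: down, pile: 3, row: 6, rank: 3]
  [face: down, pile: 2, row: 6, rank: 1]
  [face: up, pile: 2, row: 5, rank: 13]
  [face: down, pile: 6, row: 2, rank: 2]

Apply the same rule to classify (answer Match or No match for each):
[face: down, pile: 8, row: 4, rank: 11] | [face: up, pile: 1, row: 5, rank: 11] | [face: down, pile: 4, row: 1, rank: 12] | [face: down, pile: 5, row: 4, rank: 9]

Match, No match, Match, Match

Every 'Match' example satisfies: face is down AND rank ≥ 9. None of the 'No match' examples do.
[face: down, pile: 8, row: 4, rank: 11]: face is down, rank = 11, has this property → Match.
[face: up, pile: 1, row: 5, rank: 11]: face is up, rank = 11, does not pass → No match.
[face: down, pile: 4, row: 1, rank: 12]: face is down, rank = 12, has this property → Match.
[face: down, pile: 5, row: 4, rank: 9]: face is down, rank = 9, has this property → Match.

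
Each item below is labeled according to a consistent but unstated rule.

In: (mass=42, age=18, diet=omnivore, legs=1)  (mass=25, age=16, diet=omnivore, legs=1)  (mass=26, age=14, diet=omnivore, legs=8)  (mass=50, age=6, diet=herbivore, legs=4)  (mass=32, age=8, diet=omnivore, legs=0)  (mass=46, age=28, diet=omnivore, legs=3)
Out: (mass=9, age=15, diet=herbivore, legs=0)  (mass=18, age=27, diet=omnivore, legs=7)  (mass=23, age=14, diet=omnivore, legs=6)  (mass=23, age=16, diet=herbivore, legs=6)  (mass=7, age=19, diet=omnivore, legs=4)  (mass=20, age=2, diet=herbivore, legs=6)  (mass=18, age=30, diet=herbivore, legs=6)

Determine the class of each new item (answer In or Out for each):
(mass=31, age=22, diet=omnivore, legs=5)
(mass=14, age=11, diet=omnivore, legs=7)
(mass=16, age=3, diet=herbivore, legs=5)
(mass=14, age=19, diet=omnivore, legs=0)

Every 'In' example satisfies: mass ≥ 25. None of the 'Out' examples do.
(mass=31, age=22, diet=omnivore, legs=5): mass = 31, satisfies this → In. (mass=14, age=11, diet=omnivore, legs=7): mass = 14, does not fit → Out. (mass=16, age=3, diet=herbivore, legs=5): mass = 16, does not fit → Out. (mass=14, age=19, diet=omnivore, legs=0): mass = 14, does not fit → Out.

In, Out, Out, Out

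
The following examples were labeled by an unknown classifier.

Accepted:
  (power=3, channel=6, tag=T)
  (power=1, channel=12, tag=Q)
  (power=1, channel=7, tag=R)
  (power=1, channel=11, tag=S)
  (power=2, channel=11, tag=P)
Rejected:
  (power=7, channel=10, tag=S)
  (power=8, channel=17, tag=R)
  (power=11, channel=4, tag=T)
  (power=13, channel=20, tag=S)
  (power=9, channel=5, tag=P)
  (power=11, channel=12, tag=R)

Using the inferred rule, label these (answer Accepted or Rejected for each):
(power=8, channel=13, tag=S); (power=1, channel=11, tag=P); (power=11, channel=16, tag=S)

Rejected, Accepted, Rejected

The distinguishing property — power ≤ 3 — holds for all the 'Accepted' cases and none of the 'Rejected' cases.
(power=8, channel=13, tag=S) — power = 8, hence Rejected.
(power=1, channel=11, tag=P) — power = 1, hence Accepted.
(power=11, channel=16, tag=S) — power = 11, hence Rejected.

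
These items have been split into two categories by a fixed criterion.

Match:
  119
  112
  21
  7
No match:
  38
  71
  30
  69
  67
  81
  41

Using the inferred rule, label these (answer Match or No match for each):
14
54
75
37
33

Match, No match, No match, No match, No match

One predicate separates the groups cleanly: multiple of 7.
Match: 14, since 14 = 7·2.
No match: 54, since 54 = 7·7 + 5.
No match: 75, since 75 = 7·10 + 5.
No match: 37, since 37 = 7·5 + 2.
No match: 33, since 33 = 7·4 + 5.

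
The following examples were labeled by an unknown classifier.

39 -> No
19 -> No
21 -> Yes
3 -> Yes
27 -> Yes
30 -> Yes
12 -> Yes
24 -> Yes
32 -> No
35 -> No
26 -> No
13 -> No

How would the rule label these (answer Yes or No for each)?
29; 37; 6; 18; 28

No, No, Yes, Yes, No

All 'Yes' examples share one property — multiple of 3 AND at most 30 — and every 'No' example lacks it.
29 — 29 = 3·9 + 2, 29 ≤ 30, hence No.
37 — 37 = 3·12 + 1, 37 > 30, hence No.
6 — 6 = 3·2, 6 ≤ 30, hence Yes.
18 — 18 = 3·6, 18 ≤ 30, hence Yes.
28 — 28 = 3·9 + 1, 28 ≤ 30, hence No.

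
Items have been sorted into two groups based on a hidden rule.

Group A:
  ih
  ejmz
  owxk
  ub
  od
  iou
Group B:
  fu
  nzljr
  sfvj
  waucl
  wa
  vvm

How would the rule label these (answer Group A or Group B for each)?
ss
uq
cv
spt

Group B, Group A, Group B, Group B

The simplest hypothesis consistent with all the labels is: starts with a vowel.
ss: starts with 's' — does not pass, so Group B. uq: starts with 'u' — has this property, so Group A. cv: starts with 'c' — does not pass, so Group B. spt: starts with 's' — does not pass, so Group B.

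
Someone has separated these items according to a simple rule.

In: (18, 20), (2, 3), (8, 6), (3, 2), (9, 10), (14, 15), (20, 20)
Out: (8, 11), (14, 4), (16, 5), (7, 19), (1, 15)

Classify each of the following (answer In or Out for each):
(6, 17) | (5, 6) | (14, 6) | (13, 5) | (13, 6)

Out, In, Out, Out, Out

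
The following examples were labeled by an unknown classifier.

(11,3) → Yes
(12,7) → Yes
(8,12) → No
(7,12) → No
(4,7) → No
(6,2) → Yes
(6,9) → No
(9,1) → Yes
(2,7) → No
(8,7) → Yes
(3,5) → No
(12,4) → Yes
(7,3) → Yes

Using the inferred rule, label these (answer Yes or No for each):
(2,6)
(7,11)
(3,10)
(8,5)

'Yes' ⟺ first > second.
(2,6) — 2 < 6, hence No. (7,11) — 7 < 11, hence No. (3,10) — 3 < 10, hence No. (8,5) — 8 > 5, hence Yes.

No, No, No, Yes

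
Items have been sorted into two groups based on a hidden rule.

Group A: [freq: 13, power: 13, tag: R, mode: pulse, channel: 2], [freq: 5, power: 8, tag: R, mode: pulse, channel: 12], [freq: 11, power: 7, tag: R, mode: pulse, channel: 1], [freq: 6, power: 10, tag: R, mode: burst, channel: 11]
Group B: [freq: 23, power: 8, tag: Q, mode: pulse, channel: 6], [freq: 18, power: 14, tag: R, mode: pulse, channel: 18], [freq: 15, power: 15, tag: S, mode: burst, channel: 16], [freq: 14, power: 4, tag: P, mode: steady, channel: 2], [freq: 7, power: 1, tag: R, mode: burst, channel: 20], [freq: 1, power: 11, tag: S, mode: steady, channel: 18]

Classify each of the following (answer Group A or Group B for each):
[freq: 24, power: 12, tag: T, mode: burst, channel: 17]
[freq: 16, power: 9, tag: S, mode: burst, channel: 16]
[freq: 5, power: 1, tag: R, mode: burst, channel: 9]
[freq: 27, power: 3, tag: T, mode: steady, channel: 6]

The classifier is using: tag is R AND channel ≤ 12.
[freq: 24, power: 12, tag: T, mode: burst, channel: 17] → tag is T, channel = 17 → Group B.
[freq: 16, power: 9, tag: S, mode: burst, channel: 16] → tag is S, channel = 16 → Group B.
[freq: 5, power: 1, tag: R, mode: burst, channel: 9] → tag is R, channel = 9 → Group A.
[freq: 27, power: 3, tag: T, mode: steady, channel: 6] → tag is T, channel = 6 → Group B.

Group B, Group B, Group A, Group B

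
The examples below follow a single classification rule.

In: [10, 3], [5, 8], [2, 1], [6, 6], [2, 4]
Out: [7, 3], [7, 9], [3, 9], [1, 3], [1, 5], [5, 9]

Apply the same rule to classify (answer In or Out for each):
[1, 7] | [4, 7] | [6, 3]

'In' ⟺ product is even.
[1, 7]: Out (1·7 = 7). [4, 7]: In (4·7 = 28). [6, 3]: In (6·3 = 18).

Out, In, In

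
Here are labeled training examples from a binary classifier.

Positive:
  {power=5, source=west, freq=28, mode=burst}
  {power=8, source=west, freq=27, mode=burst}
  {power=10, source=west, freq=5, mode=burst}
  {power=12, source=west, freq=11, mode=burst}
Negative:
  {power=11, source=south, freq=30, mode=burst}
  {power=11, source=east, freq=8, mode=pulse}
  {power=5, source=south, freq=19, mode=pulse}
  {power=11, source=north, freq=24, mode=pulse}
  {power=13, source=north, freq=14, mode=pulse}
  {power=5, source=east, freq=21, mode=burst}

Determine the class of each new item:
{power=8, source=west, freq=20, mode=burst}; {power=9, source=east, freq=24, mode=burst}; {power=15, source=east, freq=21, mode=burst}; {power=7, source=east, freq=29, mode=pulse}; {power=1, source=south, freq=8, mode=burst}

Positive, Negative, Negative, Negative, Negative

A rule that fits every label: source is west — true of each 'Positive' example, false of each 'Negative' one.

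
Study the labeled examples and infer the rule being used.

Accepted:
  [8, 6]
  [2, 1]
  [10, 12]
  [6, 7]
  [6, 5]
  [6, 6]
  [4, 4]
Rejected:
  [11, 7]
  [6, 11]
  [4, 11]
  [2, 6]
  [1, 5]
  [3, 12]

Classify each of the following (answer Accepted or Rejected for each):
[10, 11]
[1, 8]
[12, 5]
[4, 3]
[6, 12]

Every 'Accepted' example satisfies: |first − second| ≤ 2. None of the 'Rejected' examples do.
[10, 11]: |10−11| = 1, has this property → Accepted. [1, 8]: |1−8| = 7, doesn't match → Rejected. [12, 5]: |12−5| = 7, doesn't match → Rejected. [4, 3]: |4−3| = 1, has this property → Accepted. [6, 12]: |6−12| = 6, doesn't match → Rejected.

Accepted, Rejected, Rejected, Accepted, Rejected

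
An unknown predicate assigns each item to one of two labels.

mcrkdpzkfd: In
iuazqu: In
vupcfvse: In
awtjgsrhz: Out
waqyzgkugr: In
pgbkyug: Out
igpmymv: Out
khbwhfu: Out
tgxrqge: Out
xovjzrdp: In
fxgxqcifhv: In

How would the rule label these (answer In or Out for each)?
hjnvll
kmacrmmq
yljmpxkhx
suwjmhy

In, In, Out, Out

Every 'In' example satisfies: even length. None of the 'Out' examples do.
hjnvll → length 6 → In. kmacrmmq → length 8 → In. yljmpxkhx → length 9 → Out. suwjmhy → length 7 → Out.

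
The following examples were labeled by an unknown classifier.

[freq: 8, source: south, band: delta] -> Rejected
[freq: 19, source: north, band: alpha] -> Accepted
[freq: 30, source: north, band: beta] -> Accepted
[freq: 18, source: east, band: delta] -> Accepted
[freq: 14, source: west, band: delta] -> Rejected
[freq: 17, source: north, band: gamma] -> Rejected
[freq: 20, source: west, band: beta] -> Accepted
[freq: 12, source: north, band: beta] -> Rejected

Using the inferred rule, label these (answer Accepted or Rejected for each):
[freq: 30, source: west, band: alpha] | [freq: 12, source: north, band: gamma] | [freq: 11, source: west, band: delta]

Every 'Accepted' example satisfies: freq ≥ 18. None of the 'Rejected' examples do.

Accepted, Rejected, Rejected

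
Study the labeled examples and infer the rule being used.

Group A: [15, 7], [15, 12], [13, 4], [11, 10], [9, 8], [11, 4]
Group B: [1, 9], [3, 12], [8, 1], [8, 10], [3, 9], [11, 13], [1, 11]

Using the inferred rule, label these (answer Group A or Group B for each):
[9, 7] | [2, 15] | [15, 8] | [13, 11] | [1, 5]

Group A, Group B, Group A, Group A, Group B

The simplest hypothesis consistent with all the labels is: first > second AND first is odd.
[9, 7] — 9 > 7, first 9, hence Group A.
[2, 15] — 2 < 15, first 2, hence Group B.
[15, 8] — 15 > 8, first 15, hence Group A.
[13, 11] — 13 > 11, first 13, hence Group A.
[1, 5] — 1 < 5, first 1, hence Group B.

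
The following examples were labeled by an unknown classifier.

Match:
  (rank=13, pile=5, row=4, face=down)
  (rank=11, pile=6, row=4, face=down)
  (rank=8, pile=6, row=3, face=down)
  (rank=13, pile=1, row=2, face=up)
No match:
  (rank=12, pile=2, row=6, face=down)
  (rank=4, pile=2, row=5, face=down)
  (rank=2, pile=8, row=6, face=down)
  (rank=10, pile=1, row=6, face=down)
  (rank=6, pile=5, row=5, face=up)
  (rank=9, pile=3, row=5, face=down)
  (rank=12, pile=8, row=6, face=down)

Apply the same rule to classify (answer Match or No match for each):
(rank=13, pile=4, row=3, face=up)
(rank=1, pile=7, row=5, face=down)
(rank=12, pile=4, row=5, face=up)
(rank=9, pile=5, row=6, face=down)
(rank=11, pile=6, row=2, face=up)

Match, No match, No match, No match, Match

The common property of the 'Match' items is: row ≤ 4. No 'No match' item has it.
(rank=13, pile=4, row=3, face=up): row = 3 — checks out, so Match. (rank=1, pile=7, row=5, face=down): row = 5 — fails this test, so No match. (rank=12, pile=4, row=5, face=up): row = 5 — fails this test, so No match. (rank=9, pile=5, row=6, face=down): row = 6 — fails this test, so No match. (rank=11, pile=6, row=2, face=up): row = 2 — checks out, so Match.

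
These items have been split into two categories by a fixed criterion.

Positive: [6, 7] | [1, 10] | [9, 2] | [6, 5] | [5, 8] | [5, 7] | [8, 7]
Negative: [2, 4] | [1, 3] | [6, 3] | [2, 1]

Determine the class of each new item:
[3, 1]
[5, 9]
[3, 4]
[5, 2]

Negative, Positive, Negative, Negative

The rule appears to be: sum ≥ 11.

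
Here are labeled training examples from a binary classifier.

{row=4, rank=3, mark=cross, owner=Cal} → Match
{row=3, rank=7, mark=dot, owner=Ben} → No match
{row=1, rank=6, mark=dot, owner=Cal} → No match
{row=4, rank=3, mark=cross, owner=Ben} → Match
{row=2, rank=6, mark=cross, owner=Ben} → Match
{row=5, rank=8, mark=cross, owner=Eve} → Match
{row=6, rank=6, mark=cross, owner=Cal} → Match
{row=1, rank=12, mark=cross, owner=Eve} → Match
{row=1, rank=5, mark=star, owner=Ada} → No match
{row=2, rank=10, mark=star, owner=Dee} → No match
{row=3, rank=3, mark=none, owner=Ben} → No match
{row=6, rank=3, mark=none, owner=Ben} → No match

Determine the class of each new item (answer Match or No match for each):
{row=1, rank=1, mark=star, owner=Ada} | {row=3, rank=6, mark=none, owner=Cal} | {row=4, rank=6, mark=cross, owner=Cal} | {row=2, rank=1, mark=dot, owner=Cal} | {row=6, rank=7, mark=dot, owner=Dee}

No match, No match, Match, No match, No match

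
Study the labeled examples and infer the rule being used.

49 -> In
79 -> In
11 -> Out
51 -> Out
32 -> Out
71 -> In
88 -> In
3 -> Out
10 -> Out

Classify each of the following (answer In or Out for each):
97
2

In, Out

All 'In' examples share one property — digit sum ≥ 7 — and every 'Out' example lacks it.
97: digit sum 9+7 = 16, passes → In. 2: digit sum 2, does not pass → Out.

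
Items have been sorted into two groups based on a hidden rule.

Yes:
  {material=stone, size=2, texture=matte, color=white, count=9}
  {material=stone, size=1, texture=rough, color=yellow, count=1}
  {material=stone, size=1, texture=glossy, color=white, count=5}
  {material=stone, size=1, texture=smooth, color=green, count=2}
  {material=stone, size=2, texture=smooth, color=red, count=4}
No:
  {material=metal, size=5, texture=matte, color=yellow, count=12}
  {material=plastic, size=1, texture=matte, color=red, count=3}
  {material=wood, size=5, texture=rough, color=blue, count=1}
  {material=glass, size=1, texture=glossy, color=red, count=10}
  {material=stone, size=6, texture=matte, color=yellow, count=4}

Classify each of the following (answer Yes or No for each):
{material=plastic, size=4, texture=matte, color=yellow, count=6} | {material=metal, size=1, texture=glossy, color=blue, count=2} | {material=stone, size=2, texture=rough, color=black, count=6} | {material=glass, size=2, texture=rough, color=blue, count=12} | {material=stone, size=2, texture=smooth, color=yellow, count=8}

The rule appears to be: material is stone AND size ≤ 2.
{material=plastic, size=4, texture=matte, color=yellow, count=6}: material is plastic, size = 4 — fails this test, so No. {material=metal, size=1, texture=glossy, color=blue, count=2}: material is metal, size = 1 — fails this test, so No. {material=stone, size=2, texture=rough, color=black, count=6}: material is stone, size = 2 — qualifies, so Yes. {material=glass, size=2, texture=rough, color=blue, count=12}: material is glass, size = 2 — fails this test, so No. {material=stone, size=2, texture=smooth, color=yellow, count=8}: material is stone, size = 2 — qualifies, so Yes.

No, No, Yes, No, Yes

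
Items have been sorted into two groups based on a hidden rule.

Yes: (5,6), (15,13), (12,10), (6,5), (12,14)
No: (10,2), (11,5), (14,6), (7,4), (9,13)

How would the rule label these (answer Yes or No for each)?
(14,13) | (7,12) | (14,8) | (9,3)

All 'Yes' examples share one property — |first − second| ≤ 2 — and every 'No' example lacks it.
(14,13): |14−13| = 1, passes → Yes. (7,12): |7−12| = 5, fails this test → No. (14,8): |14−8| = 6, fails this test → No. (9,3): |9−3| = 6, fails this test → No.

Yes, No, No, No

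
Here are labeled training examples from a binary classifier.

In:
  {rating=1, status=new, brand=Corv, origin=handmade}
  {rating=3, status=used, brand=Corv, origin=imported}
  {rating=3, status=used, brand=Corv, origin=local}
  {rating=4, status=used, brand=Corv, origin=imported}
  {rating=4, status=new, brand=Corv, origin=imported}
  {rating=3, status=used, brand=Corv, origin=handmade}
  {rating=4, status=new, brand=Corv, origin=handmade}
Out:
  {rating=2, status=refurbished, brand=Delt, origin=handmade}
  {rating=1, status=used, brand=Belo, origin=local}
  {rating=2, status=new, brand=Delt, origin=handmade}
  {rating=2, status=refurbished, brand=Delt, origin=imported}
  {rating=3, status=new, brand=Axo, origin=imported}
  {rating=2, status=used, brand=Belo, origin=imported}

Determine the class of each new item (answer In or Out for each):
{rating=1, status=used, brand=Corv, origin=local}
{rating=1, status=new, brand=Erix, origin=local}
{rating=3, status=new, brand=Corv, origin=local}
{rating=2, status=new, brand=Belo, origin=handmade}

In, Out, In, Out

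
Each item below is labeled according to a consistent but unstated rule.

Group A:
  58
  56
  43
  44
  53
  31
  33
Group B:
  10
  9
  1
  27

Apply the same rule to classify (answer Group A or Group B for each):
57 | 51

Group A, Group A

Every 'Group A' example satisfies: at least 31. None of the 'Group B' examples do.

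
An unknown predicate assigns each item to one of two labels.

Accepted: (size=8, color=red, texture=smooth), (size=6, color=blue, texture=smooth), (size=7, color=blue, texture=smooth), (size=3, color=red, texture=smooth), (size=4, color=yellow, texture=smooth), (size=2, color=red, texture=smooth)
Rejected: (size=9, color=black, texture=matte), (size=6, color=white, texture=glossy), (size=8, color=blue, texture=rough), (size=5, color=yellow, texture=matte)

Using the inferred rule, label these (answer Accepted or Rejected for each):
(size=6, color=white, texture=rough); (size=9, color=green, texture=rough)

Checking candidate rules against both groups, what survives is: texture is smooth.
Rejected: (size=6, color=white, texture=rough), since texture is rough. Rejected: (size=9, color=green, texture=rough), since texture is rough.

Rejected, Rejected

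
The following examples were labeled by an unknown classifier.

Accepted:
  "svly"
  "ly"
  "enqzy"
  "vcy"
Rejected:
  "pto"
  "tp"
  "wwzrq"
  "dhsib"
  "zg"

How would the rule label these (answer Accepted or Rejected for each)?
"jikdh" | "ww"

Every 'Accepted' example satisfies: contains 'y'. None of the 'Rejected' examples do.
"jikdh": no 'y', does not pass → Rejected. "ww": no 'y', does not pass → Rejected.

Rejected, Rejected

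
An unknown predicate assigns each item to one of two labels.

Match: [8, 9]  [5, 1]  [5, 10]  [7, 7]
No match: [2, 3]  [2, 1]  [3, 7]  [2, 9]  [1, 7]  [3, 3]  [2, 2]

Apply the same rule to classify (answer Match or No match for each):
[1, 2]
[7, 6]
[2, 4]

The simplest hypothesis consistent with all the labels is: first ≥ 5.

No match, Match, No match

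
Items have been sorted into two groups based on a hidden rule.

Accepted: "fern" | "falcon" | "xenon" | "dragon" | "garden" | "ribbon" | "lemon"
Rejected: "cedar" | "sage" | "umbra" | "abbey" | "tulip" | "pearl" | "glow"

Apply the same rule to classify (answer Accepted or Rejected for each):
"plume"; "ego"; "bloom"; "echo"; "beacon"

Rejected, Rejected, Rejected, Rejected, Accepted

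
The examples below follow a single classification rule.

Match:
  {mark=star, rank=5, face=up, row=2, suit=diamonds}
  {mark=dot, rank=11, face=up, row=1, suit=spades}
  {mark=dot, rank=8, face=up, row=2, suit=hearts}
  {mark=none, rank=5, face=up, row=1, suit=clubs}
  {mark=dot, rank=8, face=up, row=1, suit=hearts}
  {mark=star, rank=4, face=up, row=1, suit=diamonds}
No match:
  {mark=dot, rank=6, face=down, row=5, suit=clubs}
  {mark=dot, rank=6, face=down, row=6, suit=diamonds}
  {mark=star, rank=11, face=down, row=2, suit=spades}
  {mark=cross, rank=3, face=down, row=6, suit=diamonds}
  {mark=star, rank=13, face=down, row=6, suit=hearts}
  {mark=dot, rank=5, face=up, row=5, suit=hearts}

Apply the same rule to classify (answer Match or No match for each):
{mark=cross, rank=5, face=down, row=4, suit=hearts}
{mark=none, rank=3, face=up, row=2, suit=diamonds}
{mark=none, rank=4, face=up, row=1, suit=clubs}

The classifier is using: face is up AND row ≤ 2.
{mark=cross, rank=5, face=down, row=4, suit=hearts}: face is down, row = 4, doesn't match → No match. {mark=none, rank=3, face=up, row=2, suit=diamonds}: face is up, row = 2, meets the rule → Match. {mark=none, rank=4, face=up, row=1, suit=clubs}: face is up, row = 1, meets the rule → Match.

No match, Match, Match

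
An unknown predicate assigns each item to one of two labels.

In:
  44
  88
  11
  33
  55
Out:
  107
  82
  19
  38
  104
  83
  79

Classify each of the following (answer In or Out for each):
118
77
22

Every 'In' example satisfies: multiple of 11. None of the 'Out' examples do.
118 — 118 = 11·10 + 8, hence Out. 77 — 77 = 11·7, hence In. 22 — 22 = 11·2, hence In.

Out, In, In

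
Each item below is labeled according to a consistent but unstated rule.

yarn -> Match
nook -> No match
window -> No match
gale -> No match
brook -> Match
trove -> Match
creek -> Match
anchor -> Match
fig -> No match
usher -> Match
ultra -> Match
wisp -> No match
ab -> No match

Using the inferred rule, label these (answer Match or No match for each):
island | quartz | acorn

'Match' ⟺ contains 'r'.
island — no 'r', hence No match.
quartz — has 'r', hence Match.
acorn — has 'r', hence Match.

No match, Match, Match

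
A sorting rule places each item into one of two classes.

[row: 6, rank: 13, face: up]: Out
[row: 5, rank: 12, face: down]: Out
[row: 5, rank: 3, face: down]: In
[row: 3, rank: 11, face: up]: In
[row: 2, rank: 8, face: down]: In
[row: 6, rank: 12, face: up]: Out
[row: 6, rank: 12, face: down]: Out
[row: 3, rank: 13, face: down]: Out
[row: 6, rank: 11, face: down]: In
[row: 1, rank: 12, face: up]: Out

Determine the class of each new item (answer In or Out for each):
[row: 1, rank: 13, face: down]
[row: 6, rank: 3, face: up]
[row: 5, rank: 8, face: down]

Out, In, In

The classifier is using: rank ≤ 11.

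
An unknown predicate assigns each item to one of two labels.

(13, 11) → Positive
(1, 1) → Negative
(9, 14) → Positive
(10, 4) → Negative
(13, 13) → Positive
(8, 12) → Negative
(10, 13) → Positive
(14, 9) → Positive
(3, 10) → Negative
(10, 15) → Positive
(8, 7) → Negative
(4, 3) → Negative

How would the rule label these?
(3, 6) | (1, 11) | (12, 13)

Negative, Negative, Positive

Every 'Positive' example satisfies: sum ≥ 23. None of the 'Negative' examples do.
(3, 6) → 3+6 = 9 → Negative. (1, 11) → 1+11 = 12 → Negative. (12, 13) → 12+13 = 25 → Positive.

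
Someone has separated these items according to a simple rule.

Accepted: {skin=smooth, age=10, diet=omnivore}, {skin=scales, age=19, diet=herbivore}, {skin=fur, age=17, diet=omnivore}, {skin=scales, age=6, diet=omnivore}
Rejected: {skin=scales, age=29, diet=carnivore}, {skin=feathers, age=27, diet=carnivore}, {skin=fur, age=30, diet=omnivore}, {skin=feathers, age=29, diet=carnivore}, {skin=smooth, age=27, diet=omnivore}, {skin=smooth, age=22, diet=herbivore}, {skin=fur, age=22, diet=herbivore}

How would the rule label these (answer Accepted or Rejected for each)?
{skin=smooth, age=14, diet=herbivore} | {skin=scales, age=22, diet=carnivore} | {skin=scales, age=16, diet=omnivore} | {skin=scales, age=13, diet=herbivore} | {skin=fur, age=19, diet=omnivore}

One predicate separates the groups cleanly: age ≤ 19.
{skin=smooth, age=14, diet=herbivore} — age = 14, hence Accepted.
{skin=scales, age=22, diet=carnivore} — age = 22, hence Rejected.
{skin=scales, age=16, diet=omnivore} — age = 16, hence Accepted.
{skin=scales, age=13, diet=herbivore} — age = 13, hence Accepted.
{skin=fur, age=19, diet=omnivore} — age = 19, hence Accepted.

Accepted, Rejected, Accepted, Accepted, Accepted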